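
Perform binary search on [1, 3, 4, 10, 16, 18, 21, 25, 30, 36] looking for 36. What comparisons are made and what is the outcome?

Binary search for 36 in [1, 3, 4, 10, 16, 18, 21, 25, 30, 36]:

lo=0, hi=9, mid=4, arr[mid]=16 -> 16 < 36, search right half
lo=5, hi=9, mid=7, arr[mid]=25 -> 25 < 36, search right half
lo=8, hi=9, mid=8, arr[mid]=30 -> 30 < 36, search right half
lo=9, hi=9, mid=9, arr[mid]=36 -> Found target at index 9!

Binary search finds 36 at index 9 after 4 comparisons. The search repeatedly halves the search space by comparing with the middle element.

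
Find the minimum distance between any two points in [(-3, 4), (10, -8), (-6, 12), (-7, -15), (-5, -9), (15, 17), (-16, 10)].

Computing all pairwise distances among 7 points:

d((-3, 4), (10, -8)) = 17.6918
d((-3, 4), (-6, 12)) = 8.544
d((-3, 4), (-7, -15)) = 19.4165
d((-3, 4), (-5, -9)) = 13.1529
d((-3, 4), (15, 17)) = 22.2036
d((-3, 4), (-16, 10)) = 14.3178
d((10, -8), (-6, 12)) = 25.6125
d((10, -8), (-7, -15)) = 18.3848
d((10, -8), (-5, -9)) = 15.0333
d((10, -8), (15, 17)) = 25.4951
d((10, -8), (-16, 10)) = 31.6228
d((-6, 12), (-7, -15)) = 27.0185
d((-6, 12), (-5, -9)) = 21.0238
d((-6, 12), (15, 17)) = 21.587
d((-6, 12), (-16, 10)) = 10.198
d((-7, -15), (-5, -9)) = 6.3246 <-- minimum
d((-7, -15), (15, 17)) = 38.833
d((-7, -15), (-16, 10)) = 26.5707
d((-5, -9), (15, 17)) = 32.8024
d((-5, -9), (-16, 10)) = 21.9545
d((15, 17), (-16, 10)) = 31.7805

Closest pair: (-7, -15) and (-5, -9) with distance 6.3246

The closest pair is (-7, -15) and (-5, -9) with Euclidean distance 6.3246. For 7 points, brute-force pairwise comparison is shown above. For large n, the divide-and-conquer algorithm (sort by x, recurse on halves, check the dividing strip) achieves O(n log n).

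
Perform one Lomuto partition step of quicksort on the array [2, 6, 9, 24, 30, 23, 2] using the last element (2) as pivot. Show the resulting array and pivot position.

Lomuto partition with pivot = 2:

Initial array: [2, 6, 9, 24, 30, 23, 2]

arr[0]=2 <= 2: swap with position 0, array becomes [2, 6, 9, 24, 30, 23, 2]
arr[1]=6 > 2: no swap
arr[2]=9 > 2: no swap
arr[3]=24 > 2: no swap
arr[4]=30 > 2: no swap
arr[5]=23 > 2: no swap

Place pivot at position 1: [2, 2, 9, 24, 30, 23, 6]
Pivot position: 1

After partitioning with pivot 2, the array becomes [2, 2, 9, 24, 30, 23, 6]. The pivot is placed at index 1. All elements to the left of the pivot are <= 2, and all elements to the right are > 2.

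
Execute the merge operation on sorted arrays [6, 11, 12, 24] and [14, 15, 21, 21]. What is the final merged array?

Merging process:

Compare 6 vs 14: take 6 from left. Merged: [6]
Compare 11 vs 14: take 11 from left. Merged: [6, 11]
Compare 12 vs 14: take 12 from left. Merged: [6, 11, 12]
Compare 24 vs 14: take 14 from right. Merged: [6, 11, 12, 14]
Compare 24 vs 15: take 15 from right. Merged: [6, 11, 12, 14, 15]
Compare 24 vs 21: take 21 from right. Merged: [6, 11, 12, 14, 15, 21]
Compare 24 vs 21: take 21 from right. Merged: [6, 11, 12, 14, 15, 21, 21]
Append remaining from left: [24]. Merged: [6, 11, 12, 14, 15, 21, 21, 24]

Final merged array: [6, 11, 12, 14, 15, 21, 21, 24]
Total comparisons: 7

The merged array is [6, 11, 12, 14, 15, 21, 21, 24], requiring 7 comparisons. The merge step runs in O(n) time where n is the total number of elements.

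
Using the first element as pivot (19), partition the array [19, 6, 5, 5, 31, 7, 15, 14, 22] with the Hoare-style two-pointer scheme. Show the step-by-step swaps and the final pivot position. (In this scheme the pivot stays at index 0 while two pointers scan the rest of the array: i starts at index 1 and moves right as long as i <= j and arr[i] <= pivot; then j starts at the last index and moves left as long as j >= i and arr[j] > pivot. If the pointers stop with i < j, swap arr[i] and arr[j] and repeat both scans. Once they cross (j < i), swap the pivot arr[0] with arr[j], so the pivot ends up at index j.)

Hoare-style two-pointer partition with pivot = 19:

Initial array: [19, 6, 5, 5, 31, 7, 15, 14, 22]

Pointers start at i = 1, j = 8.
i stops at index 4 (arr[4]=31 > 19), j stops at index 7 (arr[7]=14 <= 19): swap arr[4] and arr[7], array becomes [19, 6, 5, 5, 14, 7, 15, 31, 22]
i ends at 7, j ends at 6: the pointers have crossed (j < i), so scanning stops.

Swap pivot arr[0] with arr[6] to place pivot at position 6: [15, 6, 5, 5, 14, 7, 19, 31, 22]
Pivot position: 6

After partitioning with pivot 19, the array becomes [15, 6, 5, 5, 14, 7, 19, 31, 22]. The pivot is placed at index 6. All elements to the left of the pivot are <= 19, and all elements to the right are > 19.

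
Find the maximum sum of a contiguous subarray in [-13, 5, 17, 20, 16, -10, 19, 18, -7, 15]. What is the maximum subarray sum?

Using Kadane's algorithm on [-13, 5, 17, 20, 16, -10, 19, 18, -7, 15]:

Scanning through the array:
Position 1 (value 5): max_ending_here = 5, max_so_far = 5
Position 2 (value 17): max_ending_here = 22, max_so_far = 22
Position 3 (value 20): max_ending_here = 42, max_so_far = 42
Position 4 (value 16): max_ending_here = 58, max_so_far = 58
Position 5 (value -10): max_ending_here = 48, max_so_far = 58
Position 6 (value 19): max_ending_here = 67, max_so_far = 67
Position 7 (value 18): max_ending_here = 85, max_so_far = 85
Position 8 (value -7): max_ending_here = 78, max_so_far = 85
Position 9 (value 15): max_ending_here = 93, max_so_far = 93

Maximum subarray: [5, 17, 20, 16, -10, 19, 18, -7, 15]
Maximum sum: 93

The maximum subarray is [5, 17, 20, 16, -10, 19, 18, -7, 15] with sum 93. This subarray runs from index 1 to index 9.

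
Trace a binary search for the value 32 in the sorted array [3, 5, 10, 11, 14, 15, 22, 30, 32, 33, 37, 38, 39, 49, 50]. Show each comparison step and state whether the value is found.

Binary search for 32 in [3, 5, 10, 11, 14, 15, 22, 30, 32, 33, 37, 38, 39, 49, 50]:

lo=0, hi=14, mid=7, arr[mid]=30 -> 30 < 32, search right half
lo=8, hi=14, mid=11, arr[mid]=38 -> 38 > 32, search left half
lo=8, hi=10, mid=9, arr[mid]=33 -> 33 > 32, search left half
lo=8, hi=8, mid=8, arr[mid]=32 -> Found target at index 8!

Binary search finds 32 at index 8 after 4 comparisons. The search repeatedly halves the search space by comparing with the middle element.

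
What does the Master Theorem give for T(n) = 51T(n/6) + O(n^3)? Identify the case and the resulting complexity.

Master Theorem for T(n) = 51T(n/6) + O(n^3):

a = 51, b = 6, c = 3
log_b(a) = log_6(51) = 2.1944

Case 3: c = 3 > log_6(51) = 2.1944
T(n) = O(n^3) = O(n^3)

For T(n) = 51T(n/6) + O(n^3): log_6(51) = 2.1944. This is Case 3 of the Master Theorem (c > log_b(a), work dominated by root), giving O(n^3).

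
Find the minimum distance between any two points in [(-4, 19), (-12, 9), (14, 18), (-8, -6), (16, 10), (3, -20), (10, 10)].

Computing all pairwise distances among 7 points:

d((-4, 19), (-12, 9)) = 12.8062
d((-4, 19), (14, 18)) = 18.0278
d((-4, 19), (-8, -6)) = 25.318
d((-4, 19), (16, 10)) = 21.9317
d((-4, 19), (3, -20)) = 39.6232
d((-4, 19), (10, 10)) = 16.6433
d((-12, 9), (14, 18)) = 27.5136
d((-12, 9), (-8, -6)) = 15.5242
d((-12, 9), (16, 10)) = 28.0179
d((-12, 9), (3, -20)) = 32.6497
d((-12, 9), (10, 10)) = 22.0227
d((14, 18), (-8, -6)) = 32.5576
d((14, 18), (16, 10)) = 8.2462
d((14, 18), (3, -20)) = 39.5601
d((14, 18), (10, 10)) = 8.9443
d((-8, -6), (16, 10)) = 28.8444
d((-8, -6), (3, -20)) = 17.8045
d((-8, -6), (10, 10)) = 24.0832
d((16, 10), (3, -20)) = 32.6956
d((16, 10), (10, 10)) = 6.0 <-- minimum
d((3, -20), (10, 10)) = 30.8058

Closest pair: (16, 10) and (10, 10) with distance 6.0

The closest pair is (16, 10) and (10, 10) with Euclidean distance 6.0. For 7 points, brute-force pairwise comparison is shown above. For large n, the divide-and-conquer algorithm (sort by x, recurse on halves, check the dividing strip) achieves O(n log n).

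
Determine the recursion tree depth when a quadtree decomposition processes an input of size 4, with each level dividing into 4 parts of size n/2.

For divide and conquer with division factor 2:

Problem sizes at each level:
Level 0: 4
Level 1: 2
Level 2: 1

The root is level 0 and the size-1 base case is level 2 (the tree spans levels 0 through 2, i.e. 3 levels counting the root), so the depth is the number of divisions: log_2(4) = 2

The recursion tree depth is log_2(4) = 2. At each level, the problem size is divided by 2, so it takes 2 divisions to reduce to a base case of size 1. The algorithm makes 4 recursive calls at each level.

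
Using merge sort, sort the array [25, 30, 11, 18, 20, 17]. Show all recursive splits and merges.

Merge sort trace:

Split: [25, 30, 11, 18, 20, 17] -> [25, 30, 11] and [18, 20, 17]
  Split: [25, 30, 11] -> [25] and [30, 11]
    Split: [30, 11] -> [30] and [11]
    Merge: [30] + [11] -> [11, 30]
  Merge: [25] + [11, 30] -> [11, 25, 30]
  Split: [18, 20, 17] -> [18] and [20, 17]
    Split: [20, 17] -> [20] and [17]
    Merge: [20] + [17] -> [17, 20]
  Merge: [18] + [17, 20] -> [17, 18, 20]
Merge: [11, 25, 30] + [17, 18, 20] -> [11, 17, 18, 20, 25, 30]

Final sorted array: [11, 17, 18, 20, 25, 30]

The merge sort proceeds by recursively splitting the array and merging sorted halves.
After all merges, the sorted array is [11, 17, 18, 20, 25, 30].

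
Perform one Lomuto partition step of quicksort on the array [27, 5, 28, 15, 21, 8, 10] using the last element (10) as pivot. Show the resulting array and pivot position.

Lomuto partition with pivot = 10:

Initial array: [27, 5, 28, 15, 21, 8, 10]

arr[0]=27 > 10: no swap
arr[1]=5 <= 10: swap with position 0, array becomes [5, 27, 28, 15, 21, 8, 10]
arr[2]=28 > 10: no swap
arr[3]=15 > 10: no swap
arr[4]=21 > 10: no swap
arr[5]=8 <= 10: swap with position 1, array becomes [5, 8, 28, 15, 21, 27, 10]

Place pivot at position 2: [5, 8, 10, 15, 21, 27, 28]
Pivot position: 2

After partitioning with pivot 10, the array becomes [5, 8, 10, 15, 21, 27, 28]. The pivot is placed at index 2. All elements to the left of the pivot are <= 10, and all elements to the right are > 10.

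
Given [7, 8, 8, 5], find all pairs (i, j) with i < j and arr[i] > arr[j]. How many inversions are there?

Finding inversions in [7, 8, 8, 5]:

(0, 3): arr[0]=7 > arr[3]=5
(1, 3): arr[1]=8 > arr[3]=5
(2, 3): arr[2]=8 > arr[3]=5

Total inversions: 3

The array has 3 inversion(s): (0,3), (1,3), (2,3). Each pair (i,j) satisfies i < j and arr[i] > arr[j].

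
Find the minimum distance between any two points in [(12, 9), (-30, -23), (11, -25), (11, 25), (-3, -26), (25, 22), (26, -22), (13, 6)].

Computing all pairwise distances among 8 points:

d((12, 9), (-30, -23)) = 52.8015
d((12, 9), (11, -25)) = 34.0147
d((12, 9), (11, 25)) = 16.0312
d((12, 9), (-3, -26)) = 38.0789
d((12, 9), (25, 22)) = 18.3848
d((12, 9), (26, -22)) = 34.0147
d((12, 9), (13, 6)) = 3.1623 <-- minimum
d((-30, -23), (11, -25)) = 41.0488
d((-30, -23), (11, 25)) = 63.1269
d((-30, -23), (-3, -26)) = 27.1662
d((-30, -23), (25, 22)) = 71.0634
d((-30, -23), (26, -22)) = 56.0089
d((-30, -23), (13, 6)) = 51.8652
d((11, -25), (11, 25)) = 50.0
d((11, -25), (-3, -26)) = 14.0357
d((11, -25), (25, 22)) = 49.0408
d((11, -25), (26, -22)) = 15.2971
d((11, -25), (13, 6)) = 31.0644
d((11, 25), (-3, -26)) = 52.8867
d((11, 25), (25, 22)) = 14.3178
d((11, 25), (26, -22)) = 49.3356
d((11, 25), (13, 6)) = 19.105
d((-3, -26), (25, 22)) = 55.5698
d((-3, -26), (26, -22)) = 29.2746
d((-3, -26), (13, 6)) = 35.7771
d((25, 22), (26, -22)) = 44.0114
d((25, 22), (13, 6)) = 20.0
d((26, -22), (13, 6)) = 30.8707

Closest pair: (12, 9) and (13, 6) with distance 3.1623

The closest pair is (12, 9) and (13, 6) with Euclidean distance 3.1623. For 8 points, brute-force pairwise comparison is shown above. For large n, the divide-and-conquer algorithm (sort by x, recurse on halves, check the dividing strip) achieves O(n log n).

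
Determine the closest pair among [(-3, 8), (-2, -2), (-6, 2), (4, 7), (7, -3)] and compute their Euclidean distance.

Computing all pairwise distances among 5 points:

d((-3, 8), (-2, -2)) = 10.0499
d((-3, 8), (-6, 2)) = 6.7082
d((-3, 8), (4, 7)) = 7.0711
d((-3, 8), (7, -3)) = 14.8661
d((-2, -2), (-6, 2)) = 5.6569 <-- minimum
d((-2, -2), (4, 7)) = 10.8167
d((-2, -2), (7, -3)) = 9.0554
d((-6, 2), (4, 7)) = 11.1803
d((-6, 2), (7, -3)) = 13.9284
d((4, 7), (7, -3)) = 10.4403

Closest pair: (-2, -2) and (-6, 2) with distance 5.6569

The closest pair is (-2, -2) and (-6, 2) with Euclidean distance 5.6569. For 5 points, brute-force pairwise comparison is shown above. For large n, the divide-and-conquer algorithm (sort by x, recurse on halves, check the dividing strip) achieves O(n log n).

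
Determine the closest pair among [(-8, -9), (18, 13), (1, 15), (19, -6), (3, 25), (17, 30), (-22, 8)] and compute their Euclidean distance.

Computing all pairwise distances among 7 points:

d((-8, -9), (18, 13)) = 34.0588
d((-8, -9), (1, 15)) = 25.632
d((-8, -9), (19, -6)) = 27.1662
d((-8, -9), (3, 25)) = 35.7351
d((-8, -9), (17, 30)) = 46.3249
d((-8, -9), (-22, 8)) = 22.0227
d((18, 13), (1, 15)) = 17.1172
d((18, 13), (19, -6)) = 19.0263
d((18, 13), (3, 25)) = 19.2094
d((18, 13), (17, 30)) = 17.0294
d((18, 13), (-22, 8)) = 40.3113
d((1, 15), (19, -6)) = 27.6586
d((1, 15), (3, 25)) = 10.198 <-- minimum
d((1, 15), (17, 30)) = 21.9317
d((1, 15), (-22, 8)) = 24.0416
d((19, -6), (3, 25)) = 34.8855
d((19, -6), (17, 30)) = 36.0555
d((19, -6), (-22, 8)) = 43.3244
d((3, 25), (17, 30)) = 14.8661
d((3, 25), (-22, 8)) = 30.2324
d((17, 30), (-22, 8)) = 44.7772

Closest pair: (1, 15) and (3, 25) with distance 10.198

The closest pair is (1, 15) and (3, 25) with Euclidean distance 10.198. For 7 points, brute-force pairwise comparison is shown above. For large n, the divide-and-conquer algorithm (sort by x, recurse on halves, check the dividing strip) achieves O(n log n).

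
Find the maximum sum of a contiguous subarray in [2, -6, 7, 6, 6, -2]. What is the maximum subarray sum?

Using Kadane's algorithm on [2, -6, 7, 6, 6, -2]:

Scanning through the array:
Position 1 (value -6): max_ending_here = -4, max_so_far = 2
Position 2 (value 7): max_ending_here = 7, max_so_far = 7
Position 3 (value 6): max_ending_here = 13, max_so_far = 13
Position 4 (value 6): max_ending_here = 19, max_so_far = 19
Position 5 (value -2): max_ending_here = 17, max_so_far = 19

Maximum subarray: [7, 6, 6]
Maximum sum: 19

The maximum subarray is [7, 6, 6] with sum 19. This subarray runs from index 2 to index 4.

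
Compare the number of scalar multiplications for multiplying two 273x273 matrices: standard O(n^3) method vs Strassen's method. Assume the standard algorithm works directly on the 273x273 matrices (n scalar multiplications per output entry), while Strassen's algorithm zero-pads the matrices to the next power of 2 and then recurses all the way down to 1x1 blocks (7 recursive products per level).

Matrix multiplication for 273x273 matrices:

Strassen's algorithm requires power-of-2 dimensions. Pad 273x273 to 512x512 (next power of 2).

Standard algorithm: 273^3 = 20346417 multiplications
Strassen's algorithm: 7^(log2(512)) = 7^9 = 40353607 multiplications
Difference: 20346417 - 40353607 = -20007190 (Strassen uses MORE here due to padding overhead — for small or just-over-power-of-2 n, padding can outweigh the per-level savings)

Standard: 20346417 multiplications (273^3). Strassen: 40353607 multiplications (7^9, after padding to 512x512). Strassen reduces 8 recursive multiplications to 7 at each level.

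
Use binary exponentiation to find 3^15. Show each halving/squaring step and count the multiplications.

Computing 3^15 by squaring (build up from 3^1; each line after the first costs one multiplication):

3^1 = 3
3^2 = (3^1)^2 = 3^2 = 9
3^3 = 3 * 3^2 = 3 * 9 = 27
3^6 = (3^3)^2 = 27^2 = 729
3^7 = 3 * 3^6 = 3 * 729 = 2187
3^14 = (3^7)^2 = 2187^2 = 4782969
3^15 = 3 * 3^14 = 3 * 4782969 = 14348907

Result: 14348907
Multiplications needed: 6 (6 lines after 3^1)

3^15 = 14348907. Using exponentiation by squaring, this requires 6 multiplications. The key idea: if the exponent is even, square the half-power; if odd, multiply by the base once.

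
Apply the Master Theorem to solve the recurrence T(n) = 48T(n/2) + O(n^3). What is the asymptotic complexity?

Master Theorem for T(n) = 48T(n/2) + O(n^3):

a = 48, b = 2, c = 3
log_b(a) = log_2(48) = 5.5850

Case 1: c = 3 < log_2(48) = 5.5850
T(n) = O(n^(log_2 48))

For T(n) = 48T(n/2) + O(n^3): log_2(48) = 5.5850. This is Case 1 of the Master Theorem (c < log_b(a), work dominated by leaves), giving O(n^(log_2 48)).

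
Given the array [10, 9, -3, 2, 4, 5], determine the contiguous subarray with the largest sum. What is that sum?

Using Kadane's algorithm on [10, 9, -3, 2, 4, 5]:

Scanning through the array:
Position 1 (value 9): max_ending_here = 19, max_so_far = 19
Position 2 (value -3): max_ending_here = 16, max_so_far = 19
Position 3 (value 2): max_ending_here = 18, max_so_far = 19
Position 4 (value 4): max_ending_here = 22, max_so_far = 22
Position 5 (value 5): max_ending_here = 27, max_so_far = 27

Maximum subarray: [10, 9, -3, 2, 4, 5]
Maximum sum: 27

The maximum subarray is [10, 9, -3, 2, 4, 5] with sum 27. This subarray runs from index 0 to index 5.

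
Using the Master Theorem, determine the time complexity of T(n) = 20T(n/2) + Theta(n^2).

Master Theorem for T(n) = 20T(n/2) + O(n^2):

a = 20, b = 2, c = 2
log_b(a) = log_2(20) = 4.3219

Case 1: c = 2 < log_2(20) = 4.3219
T(n) = O(n^(log_2 20))

For T(n) = 20T(n/2) + O(n^2): log_2(20) = 4.3219. This is Case 1 of the Master Theorem (c < log_b(a), work dominated by leaves), giving O(n^(log_2 20)).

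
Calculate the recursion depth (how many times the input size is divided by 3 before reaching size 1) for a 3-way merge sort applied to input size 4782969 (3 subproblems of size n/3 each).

For divide and conquer with division factor 3:

Problem sizes at each level:
Level 0: 4782969
Level 1: 1594323
Level 2: 531441
Level 3: 177147
Level 4: 59049
Level 5: 19683
Level 6: 6561
Level 7: 2187
Level 8: 729
Level 9: 243
Level 10: 81
Level 11: 27
Level 12: 9
Level 13: 3
Level 14: 1

The root is level 0 and the size-1 base case is level 14 (the tree spans levels 0 through 14, i.e. 15 levels counting the root), so the depth is the number of divisions: log_3(4782969) = 14

The recursion tree depth is log_3(4782969) = 14. At each level, the problem size is divided by 3, so it takes 14 divisions to reduce to a base case of size 1. The algorithm makes 3 recursive calls at each level.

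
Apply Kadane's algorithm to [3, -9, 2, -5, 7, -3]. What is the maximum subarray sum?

Using Kadane's algorithm on [3, -9, 2, -5, 7, -3]:

Scanning through the array:
Position 1 (value -9): max_ending_here = -6, max_so_far = 3
Position 2 (value 2): max_ending_here = 2, max_so_far = 3
Position 3 (value -5): max_ending_here = -3, max_so_far = 3
Position 4 (value 7): max_ending_here = 7, max_so_far = 7
Position 5 (value -3): max_ending_here = 4, max_so_far = 7

Maximum subarray: [7]
Maximum sum: 7

The maximum subarray is [7] with sum 7. This subarray runs from index 4 to index 4.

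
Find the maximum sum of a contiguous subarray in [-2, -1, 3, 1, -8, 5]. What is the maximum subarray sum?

Using Kadane's algorithm on [-2, -1, 3, 1, -8, 5]:

Scanning through the array:
Position 1 (value -1): max_ending_here = -1, max_so_far = -1
Position 2 (value 3): max_ending_here = 3, max_so_far = 3
Position 3 (value 1): max_ending_here = 4, max_so_far = 4
Position 4 (value -8): max_ending_here = -4, max_so_far = 4
Position 5 (value 5): max_ending_here = 5, max_so_far = 5

Maximum subarray: [5]
Maximum sum: 5

The maximum subarray is [5] with sum 5. This subarray runs from index 5 to index 5.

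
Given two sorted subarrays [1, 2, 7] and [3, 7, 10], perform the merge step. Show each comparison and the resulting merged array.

Merging process:

Compare 1 vs 3: take 1 from left. Merged: [1]
Compare 2 vs 3: take 2 from left. Merged: [1, 2]
Compare 7 vs 3: take 3 from right. Merged: [1, 2, 3]
Compare 7 vs 7: take 7 from left. Merged: [1, 2, 3, 7]
Append remaining from right: [7, 10]. Merged: [1, 2, 3, 7, 7, 10]

Final merged array: [1, 2, 3, 7, 7, 10]
Total comparisons: 4

The merged array is [1, 2, 3, 7, 7, 10], requiring 4 comparisons. The merge step runs in O(n) time where n is the total number of elements.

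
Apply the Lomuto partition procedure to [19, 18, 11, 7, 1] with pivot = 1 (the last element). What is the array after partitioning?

Lomuto partition with pivot = 1:

Initial array: [19, 18, 11, 7, 1]

arr[0]=19 > 1: no swap
arr[1]=18 > 1: no swap
arr[2]=11 > 1: no swap
arr[3]=7 > 1: no swap

Place pivot at position 0: [1, 18, 11, 7, 19]
Pivot position: 0

After partitioning with pivot 1, the array becomes [1, 18, 11, 7, 19]. The pivot is placed at index 0. All elements to the left of the pivot are <= 1, and all elements to the right are > 1.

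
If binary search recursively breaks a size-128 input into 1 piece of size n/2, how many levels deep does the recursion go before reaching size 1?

For divide and conquer with division factor 2:

Problem sizes at each level:
Level 0: 128
Level 1: 64
Level 2: 32
Level 3: 16
Level 4: 8
Level 5: 4
Level 6: 2
Level 7: 1

The root is level 0 and the size-1 base case is level 7 (the tree spans levels 0 through 7, i.e. 8 levels counting the root), so the depth is the number of divisions: log_2(128) = 7

The recursion tree depth is log_2(128) = 7. At each level, the problem size is divided by 2, so it takes 7 divisions to reduce to a base case of size 1. The algorithm makes 1 recursive call at each level.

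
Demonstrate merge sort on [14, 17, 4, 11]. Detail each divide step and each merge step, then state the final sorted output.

Merge sort trace:

Split: [14, 17, 4, 11] -> [14, 17] and [4, 11]
  Split: [14, 17] -> [14] and [17]
  Merge: [14] + [17] -> [14, 17]
  Split: [4, 11] -> [4] and [11]
  Merge: [4] + [11] -> [4, 11]
Merge: [14, 17] + [4, 11] -> [4, 11, 14, 17]

Final sorted array: [4, 11, 14, 17]

The merge sort proceeds by recursively splitting the array and merging sorted halves.
After all merges, the sorted array is [4, 11, 14, 17].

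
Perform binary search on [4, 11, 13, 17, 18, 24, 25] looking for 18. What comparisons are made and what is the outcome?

Binary search for 18 in [4, 11, 13, 17, 18, 24, 25]:

lo=0, hi=6, mid=3, arr[mid]=17 -> 17 < 18, search right half
lo=4, hi=6, mid=5, arr[mid]=24 -> 24 > 18, search left half
lo=4, hi=4, mid=4, arr[mid]=18 -> Found target at index 4!

Binary search finds 18 at index 4 after 3 comparisons. The search repeatedly halves the search space by comparing with the middle element.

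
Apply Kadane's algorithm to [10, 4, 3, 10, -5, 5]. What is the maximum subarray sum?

Using Kadane's algorithm on [10, 4, 3, 10, -5, 5]:

Scanning through the array:
Position 1 (value 4): max_ending_here = 14, max_so_far = 14
Position 2 (value 3): max_ending_here = 17, max_so_far = 17
Position 3 (value 10): max_ending_here = 27, max_so_far = 27
Position 4 (value -5): max_ending_here = 22, max_so_far = 27
Position 5 (value 5): max_ending_here = 27, max_so_far = 27

Maximum subarray: [10, 4, 3, 10]
Maximum sum: 27

The maximum subarray is [10, 4, 3, 10] with sum 27. This subarray runs from index 0 to index 3.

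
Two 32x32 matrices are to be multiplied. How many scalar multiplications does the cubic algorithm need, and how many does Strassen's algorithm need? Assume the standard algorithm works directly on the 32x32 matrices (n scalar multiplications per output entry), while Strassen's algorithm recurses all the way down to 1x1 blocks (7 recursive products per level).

Matrix multiplication for 32x32 matrices:

Standard algorithm: 32^3 = 32768 multiplications
Strassen's algorithm: 7^(log2(32)) = 7^5 = 16807 multiplications
Savings: 32768 - 16807 = 15961 multiplications

Standard: 32768 multiplications (32^3). Strassen: 16807 multiplications (7^5). Strassen reduces 8 recursive multiplications to 7 at each level.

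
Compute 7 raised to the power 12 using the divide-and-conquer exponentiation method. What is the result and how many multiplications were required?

Computing 7^12 by squaring (build up from 7^1; each line after the first costs one multiplication):

7^1 = 7
7^2 = (7^1)^2 = 7^2 = 49
7^3 = 7 * 7^2 = 7 * 49 = 343
7^6 = (7^3)^2 = 343^2 = 117649
7^12 = (7^6)^2 = 117649^2 = 13841287201

Result: 13841287201
Multiplications needed: 4 (4 lines after 7^1)

7^12 = 13841287201. Using exponentiation by squaring, this requires 4 multiplications. The key idea: if the exponent is even, square the half-power; if odd, multiply by the base once.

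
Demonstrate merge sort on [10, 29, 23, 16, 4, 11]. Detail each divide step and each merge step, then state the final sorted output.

Merge sort trace:

Split: [10, 29, 23, 16, 4, 11] -> [10, 29, 23] and [16, 4, 11]
  Split: [10, 29, 23] -> [10] and [29, 23]
    Split: [29, 23] -> [29] and [23]
    Merge: [29] + [23] -> [23, 29]
  Merge: [10] + [23, 29] -> [10, 23, 29]
  Split: [16, 4, 11] -> [16] and [4, 11]
    Split: [4, 11] -> [4] and [11]
    Merge: [4] + [11] -> [4, 11]
  Merge: [16] + [4, 11] -> [4, 11, 16]
Merge: [10, 23, 29] + [4, 11, 16] -> [4, 10, 11, 16, 23, 29]

Final sorted array: [4, 10, 11, 16, 23, 29]

The merge sort proceeds by recursively splitting the array and merging sorted halves.
After all merges, the sorted array is [4, 10, 11, 16, 23, 29].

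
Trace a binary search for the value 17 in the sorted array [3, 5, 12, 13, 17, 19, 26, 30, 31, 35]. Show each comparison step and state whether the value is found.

Binary search for 17 in [3, 5, 12, 13, 17, 19, 26, 30, 31, 35]:

lo=0, hi=9, mid=4, arr[mid]=17 -> Found target at index 4!

Binary search finds 17 at index 4 after 1 comparisons. The search repeatedly halves the search space by comparing with the middle element.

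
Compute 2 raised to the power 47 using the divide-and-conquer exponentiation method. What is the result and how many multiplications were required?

Computing 2^47 by squaring (build up from 2^1; each line after the first costs one multiplication):

2^1 = 2
2^2 = (2^1)^2 = 2^2 = 4
2^4 = (2^2)^2 = 4^2 = 16
2^5 = 2 * 2^4 = 2 * 16 = 32
2^10 = (2^5)^2 = 32^2 = 1024
2^11 = 2 * 2^10 = 2 * 1024 = 2048
2^22 = (2^11)^2 = 2048^2 = 4194304
2^23 = 2 * 2^22 = 2 * 4194304 = 8388608
2^46 = (2^23)^2 = 8388608^2 = 70368744177664
2^47 = 2 * 2^46 = 2 * 70368744177664 = 140737488355328

Result: 140737488355328
Multiplications needed: 9 (9 lines after 2^1)

2^47 = 140737488355328. Using exponentiation by squaring, this requires 9 multiplications. The key idea: if the exponent is even, square the half-power; if odd, multiply by the base once.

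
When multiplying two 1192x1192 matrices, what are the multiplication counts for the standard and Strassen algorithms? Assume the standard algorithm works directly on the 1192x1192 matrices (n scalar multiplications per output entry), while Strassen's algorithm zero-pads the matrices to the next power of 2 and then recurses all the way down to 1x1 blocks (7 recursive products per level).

Matrix multiplication for 1192x1192 matrices:

Strassen's algorithm requires power-of-2 dimensions. Pad 1192x1192 to 2048x2048 (next power of 2).

Standard algorithm: 1192^3 = 1693669888 multiplications
Strassen's algorithm: 7^(log2(2048)) = 7^11 = 1977326743 multiplications
Difference: 1693669888 - 1977326743 = -283656855 (Strassen uses MORE here due to padding overhead — for small or just-over-power-of-2 n, padding can outweigh the per-level savings)

Standard: 1693669888 multiplications (1192^3). Strassen: 1977326743 multiplications (7^11, after padding to 2048x2048). Strassen reduces 8 recursive multiplications to 7 at each level.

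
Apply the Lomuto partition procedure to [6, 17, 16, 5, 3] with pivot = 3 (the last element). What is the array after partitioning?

Lomuto partition with pivot = 3:

Initial array: [6, 17, 16, 5, 3]

arr[0]=6 > 3: no swap
arr[1]=17 > 3: no swap
arr[2]=16 > 3: no swap
arr[3]=5 > 3: no swap

Place pivot at position 0: [3, 17, 16, 5, 6]
Pivot position: 0

After partitioning with pivot 3, the array becomes [3, 17, 16, 5, 6]. The pivot is placed at index 0. All elements to the left of the pivot are <= 3, and all elements to the right are > 3.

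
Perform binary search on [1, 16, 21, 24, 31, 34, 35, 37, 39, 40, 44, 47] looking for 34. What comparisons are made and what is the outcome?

Binary search for 34 in [1, 16, 21, 24, 31, 34, 35, 37, 39, 40, 44, 47]:

lo=0, hi=11, mid=5, arr[mid]=34 -> Found target at index 5!

Binary search finds 34 at index 5 after 1 comparisons. The search repeatedly halves the search space by comparing with the middle element.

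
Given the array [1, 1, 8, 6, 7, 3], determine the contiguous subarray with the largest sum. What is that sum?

Using Kadane's algorithm on [1, 1, 8, 6, 7, 3]:

Scanning through the array:
Position 1 (value 1): max_ending_here = 2, max_so_far = 2
Position 2 (value 8): max_ending_here = 10, max_so_far = 10
Position 3 (value 6): max_ending_here = 16, max_so_far = 16
Position 4 (value 7): max_ending_here = 23, max_so_far = 23
Position 5 (value 3): max_ending_here = 26, max_so_far = 26

Maximum subarray: [1, 1, 8, 6, 7, 3]
Maximum sum: 26

The maximum subarray is [1, 1, 8, 6, 7, 3] with sum 26. This subarray runs from index 0 to index 5.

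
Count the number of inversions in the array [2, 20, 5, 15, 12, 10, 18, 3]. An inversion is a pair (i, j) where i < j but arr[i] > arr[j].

Finding inversions in [2, 20, 5, 15, 12, 10, 18, 3]:

(1, 2): arr[1]=20 > arr[2]=5
(1, 3): arr[1]=20 > arr[3]=15
(1, 4): arr[1]=20 > arr[4]=12
(1, 5): arr[1]=20 > arr[5]=10
(1, 6): arr[1]=20 > arr[6]=18
(1, 7): arr[1]=20 > arr[7]=3
(2, 7): arr[2]=5 > arr[7]=3
(3, 4): arr[3]=15 > arr[4]=12
(3, 5): arr[3]=15 > arr[5]=10
(3, 7): arr[3]=15 > arr[7]=3
(4, 5): arr[4]=12 > arr[5]=10
(4, 7): arr[4]=12 > arr[7]=3
(5, 7): arr[5]=10 > arr[7]=3
(6, 7): arr[6]=18 > arr[7]=3

Total inversions: 14

The array has 14 inversion(s): (1,2), (1,3), (1,4), (1,5), (1,6), (1,7), (2,7), (3,4), (3,5), (3,7), (4,5), (4,7), (5,7), (6,7). Each pair (i,j) satisfies i < j and arr[i] > arr[j].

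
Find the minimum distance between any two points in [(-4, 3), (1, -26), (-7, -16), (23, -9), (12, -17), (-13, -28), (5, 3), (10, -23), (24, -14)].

Computing all pairwise distances among 9 points:

d((-4, 3), (1, -26)) = 29.4279
d((-4, 3), (-7, -16)) = 19.2354
d((-4, 3), (23, -9)) = 29.5466
d((-4, 3), (12, -17)) = 25.6125
d((-4, 3), (-13, -28)) = 32.28
d((-4, 3), (5, 3)) = 9.0
d((-4, 3), (10, -23)) = 29.5296
d((-4, 3), (24, -14)) = 32.7567
d((1, -26), (-7, -16)) = 12.8062
d((1, -26), (23, -9)) = 27.8029
d((1, -26), (12, -17)) = 14.2127
d((1, -26), (-13, -28)) = 14.1421
d((1, -26), (5, 3)) = 29.2746
d((1, -26), (10, -23)) = 9.4868
d((1, -26), (24, -14)) = 25.9422
d((-7, -16), (23, -9)) = 30.8058
d((-7, -16), (12, -17)) = 19.0263
d((-7, -16), (-13, -28)) = 13.4164
d((-7, -16), (5, 3)) = 22.4722
d((-7, -16), (10, -23)) = 18.3848
d((-7, -16), (24, -14)) = 31.0644
d((23, -9), (12, -17)) = 13.6015
d((23, -9), (-13, -28)) = 40.7063
d((23, -9), (5, 3)) = 21.6333
d((23, -9), (10, -23)) = 19.105
d((23, -9), (24, -14)) = 5.099 <-- minimum
d((12, -17), (-13, -28)) = 27.313
d((12, -17), (5, 3)) = 21.1896
d((12, -17), (10, -23)) = 6.3246
d((12, -17), (24, -14)) = 12.3693
d((-13, -28), (5, 3)) = 35.8469
d((-13, -28), (10, -23)) = 23.5372
d((-13, -28), (24, -14)) = 39.5601
d((5, 3), (10, -23)) = 26.4764
d((5, 3), (24, -14)) = 25.4951
d((10, -23), (24, -14)) = 16.6433

Closest pair: (23, -9) and (24, -14) with distance 5.099

The closest pair is (23, -9) and (24, -14) with Euclidean distance 5.099. For 9 points, brute-force pairwise comparison is shown above. For large n, the divide-and-conquer algorithm (sort by x, recurse on halves, check the dividing strip) achieves O(n log n).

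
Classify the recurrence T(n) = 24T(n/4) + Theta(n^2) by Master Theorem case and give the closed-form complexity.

Master Theorem for T(n) = 24T(n/4) + O(n^2):

a = 24, b = 4, c = 2
log_b(a) = log_4(24) = 2.2925

Case 1: c = 2 < log_4(24) = 2.2925
T(n) = O(n^(log_4 24))

For T(n) = 24T(n/4) + O(n^2): log_4(24) = 2.2925. This is Case 1 of the Master Theorem (c < log_b(a), work dominated by leaves), giving O(n^(log_4 24)).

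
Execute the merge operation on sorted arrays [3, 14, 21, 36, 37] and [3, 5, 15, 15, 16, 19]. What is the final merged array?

Merging process:

Compare 3 vs 3: take 3 from left. Merged: [3]
Compare 14 vs 3: take 3 from right. Merged: [3, 3]
Compare 14 vs 5: take 5 from right. Merged: [3, 3, 5]
Compare 14 vs 15: take 14 from left. Merged: [3, 3, 5, 14]
Compare 21 vs 15: take 15 from right. Merged: [3, 3, 5, 14, 15]
Compare 21 vs 15: take 15 from right. Merged: [3, 3, 5, 14, 15, 15]
Compare 21 vs 16: take 16 from right. Merged: [3, 3, 5, 14, 15, 15, 16]
Compare 21 vs 19: take 19 from right. Merged: [3, 3, 5, 14, 15, 15, 16, 19]
Append remaining from left: [21, 36, 37]. Merged: [3, 3, 5, 14, 15, 15, 16, 19, 21, 36, 37]

Final merged array: [3, 3, 5, 14, 15, 15, 16, 19, 21, 36, 37]
Total comparisons: 8

The merged array is [3, 3, 5, 14, 15, 15, 16, 19, 21, 36, 37], requiring 8 comparisons. The merge step runs in O(n) time where n is the total number of elements.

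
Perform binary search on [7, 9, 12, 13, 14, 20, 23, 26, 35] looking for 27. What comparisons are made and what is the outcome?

Binary search for 27 in [7, 9, 12, 13, 14, 20, 23, 26, 35]:

lo=0, hi=8, mid=4, arr[mid]=14 -> 14 < 27, search right half
lo=5, hi=8, mid=6, arr[mid]=23 -> 23 < 27, search right half
lo=7, hi=8, mid=7, arr[mid]=26 -> 26 < 27, search right half
lo=8, hi=8, mid=8, arr[mid]=35 -> 35 > 27, search left half
lo=8 > hi=7, target 27 not found

Binary search determines that 27 is not in the array after 4 comparisons. The search space was exhausted without finding the target.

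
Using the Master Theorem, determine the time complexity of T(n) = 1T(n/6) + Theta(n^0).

Master Theorem for T(n) = 1T(n/6) + O(n^0):

a = 1, b = 6, c = 0
log_b(a) = log_6(1) = 0.0000

Case 2: c = 0 = log_6(1) = 0.0000
T(n) = O(n^0 log n) = O(log n)

For T(n) = 1T(n/6) + O(n^0): log_6(1) = 0.0000. This is Case 2 of the Master Theorem (c = log_b(a), equal work at all levels), giving O(log n).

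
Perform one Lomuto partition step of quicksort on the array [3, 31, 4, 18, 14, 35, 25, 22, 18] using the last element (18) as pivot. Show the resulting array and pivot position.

Lomuto partition with pivot = 18:

Initial array: [3, 31, 4, 18, 14, 35, 25, 22, 18]

arr[0]=3 <= 18: swap with position 0, array becomes [3, 31, 4, 18, 14, 35, 25, 22, 18]
arr[1]=31 > 18: no swap
arr[2]=4 <= 18: swap with position 1, array becomes [3, 4, 31, 18, 14, 35, 25, 22, 18]
arr[3]=18 <= 18: swap with position 2, array becomes [3, 4, 18, 31, 14, 35, 25, 22, 18]
arr[4]=14 <= 18: swap with position 3, array becomes [3, 4, 18, 14, 31, 35, 25, 22, 18]
arr[5]=35 > 18: no swap
arr[6]=25 > 18: no swap
arr[7]=22 > 18: no swap

Place pivot at position 4: [3, 4, 18, 14, 18, 35, 25, 22, 31]
Pivot position: 4

After partitioning with pivot 18, the array becomes [3, 4, 18, 14, 18, 35, 25, 22, 31]. The pivot is placed at index 4. All elements to the left of the pivot are <= 18, and all elements to the right are > 18.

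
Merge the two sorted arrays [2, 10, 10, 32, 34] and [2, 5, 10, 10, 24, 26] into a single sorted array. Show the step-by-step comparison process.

Merging process:

Compare 2 vs 2: take 2 from left. Merged: [2]
Compare 10 vs 2: take 2 from right. Merged: [2, 2]
Compare 10 vs 5: take 5 from right. Merged: [2, 2, 5]
Compare 10 vs 10: take 10 from left. Merged: [2, 2, 5, 10]
Compare 10 vs 10: take 10 from left. Merged: [2, 2, 5, 10, 10]
Compare 32 vs 10: take 10 from right. Merged: [2, 2, 5, 10, 10, 10]
Compare 32 vs 10: take 10 from right. Merged: [2, 2, 5, 10, 10, 10, 10]
Compare 32 vs 24: take 24 from right. Merged: [2, 2, 5, 10, 10, 10, 10, 24]
Compare 32 vs 26: take 26 from right. Merged: [2, 2, 5, 10, 10, 10, 10, 24, 26]
Append remaining from left: [32, 34]. Merged: [2, 2, 5, 10, 10, 10, 10, 24, 26, 32, 34]

Final merged array: [2, 2, 5, 10, 10, 10, 10, 24, 26, 32, 34]
Total comparisons: 9

The merged array is [2, 2, 5, 10, 10, 10, 10, 24, 26, 32, 34], requiring 9 comparisons. The merge step runs in O(n) time where n is the total number of elements.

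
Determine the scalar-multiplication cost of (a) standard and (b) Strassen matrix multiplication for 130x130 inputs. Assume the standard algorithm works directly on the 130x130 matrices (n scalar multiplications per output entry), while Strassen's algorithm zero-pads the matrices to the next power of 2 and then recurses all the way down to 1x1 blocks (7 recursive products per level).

Matrix multiplication for 130x130 matrices:

Strassen's algorithm requires power-of-2 dimensions. Pad 130x130 to 256x256 (next power of 2).

Standard algorithm: 130^3 = 2197000 multiplications
Strassen's algorithm: 7^(log2(256)) = 7^8 = 5764801 multiplications
Difference: 2197000 - 5764801 = -3567801 (Strassen uses MORE here due to padding overhead — for small or just-over-power-of-2 n, padding can outweigh the per-level savings)

Standard: 2197000 multiplications (130^3). Strassen: 5764801 multiplications (7^8, after padding to 256x256). Strassen reduces 8 recursive multiplications to 7 at each level.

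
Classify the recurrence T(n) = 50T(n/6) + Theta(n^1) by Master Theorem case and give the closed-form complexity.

Master Theorem for T(n) = 50T(n/6) + O(n^1):

a = 50, b = 6, c = 1
log_b(a) = log_6(50) = 2.1833

Case 1: c = 1 < log_6(50) = 2.1833
T(n) = O(n^(log_6 50))

For T(n) = 50T(n/6) + O(n^1): log_6(50) = 2.1833. This is Case 1 of the Master Theorem (c < log_b(a), work dominated by leaves), giving O(n^(log_6 50)).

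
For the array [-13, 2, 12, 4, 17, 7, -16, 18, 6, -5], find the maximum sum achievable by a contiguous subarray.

Using Kadane's algorithm on [-13, 2, 12, 4, 17, 7, -16, 18, 6, -5]:

Scanning through the array:
Position 1 (value 2): max_ending_here = 2, max_so_far = 2
Position 2 (value 12): max_ending_here = 14, max_so_far = 14
Position 3 (value 4): max_ending_here = 18, max_so_far = 18
Position 4 (value 17): max_ending_here = 35, max_so_far = 35
Position 5 (value 7): max_ending_here = 42, max_so_far = 42
Position 6 (value -16): max_ending_here = 26, max_so_far = 42
Position 7 (value 18): max_ending_here = 44, max_so_far = 44
Position 8 (value 6): max_ending_here = 50, max_so_far = 50
Position 9 (value -5): max_ending_here = 45, max_so_far = 50

Maximum subarray: [2, 12, 4, 17, 7, -16, 18, 6]
Maximum sum: 50

The maximum subarray is [2, 12, 4, 17, 7, -16, 18, 6] with sum 50. This subarray runs from index 1 to index 8.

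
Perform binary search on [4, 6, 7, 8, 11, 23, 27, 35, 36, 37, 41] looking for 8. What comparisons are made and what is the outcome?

Binary search for 8 in [4, 6, 7, 8, 11, 23, 27, 35, 36, 37, 41]:

lo=0, hi=10, mid=5, arr[mid]=23 -> 23 > 8, search left half
lo=0, hi=4, mid=2, arr[mid]=7 -> 7 < 8, search right half
lo=3, hi=4, mid=3, arr[mid]=8 -> Found target at index 3!

Binary search finds 8 at index 3 after 3 comparisons. The search repeatedly halves the search space by comparing with the middle element.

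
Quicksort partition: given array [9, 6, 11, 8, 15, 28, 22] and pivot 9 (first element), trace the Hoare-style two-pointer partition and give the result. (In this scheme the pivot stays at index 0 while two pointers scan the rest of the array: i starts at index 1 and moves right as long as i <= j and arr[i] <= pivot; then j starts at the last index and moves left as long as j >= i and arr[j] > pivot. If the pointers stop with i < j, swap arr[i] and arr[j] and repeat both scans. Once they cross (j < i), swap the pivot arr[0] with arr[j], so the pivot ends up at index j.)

Hoare-style two-pointer partition with pivot = 9:

Initial array: [9, 6, 11, 8, 15, 28, 22]

Pointers start at i = 1, j = 6.
i stops at index 2 (arr[2]=11 > 9), j stops at index 3 (arr[3]=8 <= 9): swap arr[2] and arr[3], array becomes [9, 6, 8, 11, 15, 28, 22]
i ends at 3, j ends at 2: the pointers have crossed (j < i), so scanning stops.

Swap pivot arr[0] with arr[2] to place pivot at position 2: [8, 6, 9, 11, 15, 28, 22]
Pivot position: 2

After partitioning with pivot 9, the array becomes [8, 6, 9, 11, 15, 28, 22]. The pivot is placed at index 2. All elements to the left of the pivot are <= 9, and all elements to the right are > 9.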